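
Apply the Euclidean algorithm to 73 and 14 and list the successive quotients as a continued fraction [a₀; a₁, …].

73 = 5·14 + 3, so a_0 = 5
14 = 4·3 + 2, so a_1 = 4
3 = 1·2 + 1, so a_2 = 1
2 = 2·1 + 0, so a_3 = 2

[5; 4, 1, 2]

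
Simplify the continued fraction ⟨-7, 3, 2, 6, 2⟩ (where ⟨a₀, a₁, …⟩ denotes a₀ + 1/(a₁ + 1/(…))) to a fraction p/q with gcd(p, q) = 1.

Start with 2.
6 + 1/(2/1) = 6 + 1/2 = 13/2
2 + 1/(13/2) = 2 + 2/13 = 28/13
3 + 1/(28/13) = 3 + 13/28 = 97/28
-7 + 1/(97/28) = -7 + 28/97 = -651/97

-651/97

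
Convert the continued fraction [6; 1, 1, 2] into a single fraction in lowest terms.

Start with 2.
1 + 1/(2/1) = 1 + 1/2 = 3/2
1 + 1/(3/2) = 1 + 2/3 = 5/3
6 + 1/(5/3) = 6 + 3/5 = 33/5

33/5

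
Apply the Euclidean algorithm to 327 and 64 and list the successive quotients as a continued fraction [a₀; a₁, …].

[5; 9, 7]

Run the Euclidean algorithm, recording each quotient:
327 ÷ 64 → quotient 5, remainder 7
64 ÷ 7 → quotient 9, remainder 1
7 ÷ 1 → quotient 7, remainder 0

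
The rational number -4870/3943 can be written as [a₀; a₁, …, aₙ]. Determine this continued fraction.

-4870 = -2·3943 + 3016, so a_0 = -2
3943 = 1·3016 + 927, so a_1 = 1
3016 = 3·927 + 235, so a_2 = 3
927 = 3·235 + 222, so a_3 = 3
235 = 1·222 + 13, so a_4 = 1
222 = 17·13 + 1, so a_5 = 17
13 = 13·1 + 0, so a_6 = 13

[-2; 1, 3, 3, 1, 17, 13]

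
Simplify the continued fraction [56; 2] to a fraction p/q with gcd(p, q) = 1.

113/2

a_0 = 56: 56/1
a_1 = 2: 113/2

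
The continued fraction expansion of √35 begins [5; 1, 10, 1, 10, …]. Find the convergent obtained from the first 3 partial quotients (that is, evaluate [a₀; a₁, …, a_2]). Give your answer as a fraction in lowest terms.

65/11

Start with 10.
1 + 1/(10/1) = 1 + 1/10 = 11/10
5 + 1/(11/10) = 5 + 10/11 = 65/11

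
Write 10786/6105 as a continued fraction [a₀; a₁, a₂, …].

[1; 1, 3, 3, 2, 13, 7, 2]

Apply division with remainder until the remainder is 0:
10786 = 1·6105 + 4681, so a_0 = 1
6105 = 1·4681 + 1424, so a_1 = 1
4681 = 3·1424 + 409, so a_2 = 3
1424 = 3·409 + 197, so a_3 = 3
409 = 2·197 + 15, so a_4 = 2
197 = 13·15 + 2, so a_5 = 13
15 = 7·2 + 1, so a_6 = 7
2 = 2·1 + 0, so a_7 = 2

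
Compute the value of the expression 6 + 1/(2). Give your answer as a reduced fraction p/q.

Build up convergents one term at a time:
a_0 = 6: 6/1
a_1 = 2: 13/2

13/2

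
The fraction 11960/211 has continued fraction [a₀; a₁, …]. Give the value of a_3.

6

⌊11960/211⌋ = 56, remainder 144
⌊211/144⌋ = 1, remainder 67
⌊144/67⌋ = 2, remainder 10
⌊67/10⌋ = 6, remainder 7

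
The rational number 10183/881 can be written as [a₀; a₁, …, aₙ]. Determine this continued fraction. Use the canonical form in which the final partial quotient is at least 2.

[11; 1, 1, 3, 1, 3, 2, 11]

10183 = 11·881 + 492, so a_0 = 11
881 = 1·492 + 389, so a_1 = 1
492 = 1·389 + 103, so a_2 = 1
389 = 3·103 + 80, so a_3 = 3
103 = 1·80 + 23, so a_4 = 1
80 = 3·23 + 11, so a_5 = 3
23 = 2·11 + 1, so a_6 = 2
11 = 11·1 + 0, so a_7 = 11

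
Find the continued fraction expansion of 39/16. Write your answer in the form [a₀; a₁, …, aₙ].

[2; 2, 3, 2]

Apply division with remainder until the remainder is 0:
39 = 2·16 + 7, so a_0 = 2
16 = 2·7 + 2, so a_1 = 2
7 = 3·2 + 1, so a_2 = 3
2 = 2·1 + 0, so a_3 = 2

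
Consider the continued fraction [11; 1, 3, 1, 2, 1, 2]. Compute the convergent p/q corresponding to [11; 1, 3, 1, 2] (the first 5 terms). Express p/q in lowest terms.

Start with 2.
1 + 1/(2/1) = 1 + 1/2 = 3/2
3 + 1/(3/2) = 3 + 2/3 = 11/3
1 + 1/(11/3) = 1 + 3/11 = 14/11
11 + 1/(14/11) = 11 + 11/14 = 165/14

165/14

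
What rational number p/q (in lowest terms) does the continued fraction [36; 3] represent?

a_0 = 36: 36/1
a_1 = 3: 109/3

109/3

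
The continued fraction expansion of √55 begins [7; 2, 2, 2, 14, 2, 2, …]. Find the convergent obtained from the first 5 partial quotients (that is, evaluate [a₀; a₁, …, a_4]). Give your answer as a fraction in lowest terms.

1283/173

Use the convergent recurrence hₖ = aₖ·hₖ₋₁ + hₖ₋₂ (and likewise for the denominators kₖ):
a_0 = 7: 7/1
a_1 = 2: 15/2
a_2 = 2: 37/5
a_3 = 2: 89/12
a_4 = 14: 1283/173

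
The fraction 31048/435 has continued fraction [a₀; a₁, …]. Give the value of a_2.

1

31048 = 71·435 + 163, so a_0 = 71
435 = 2·163 + 109, so a_1 = 2
163 = 1·109 + 54, so a_2 = 1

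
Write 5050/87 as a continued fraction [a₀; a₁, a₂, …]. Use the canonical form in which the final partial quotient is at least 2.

⌊5050/87⌋ = 58, remainder 4
⌊87/4⌋ = 21, remainder 3
⌊4/3⌋ = 1, remainder 1
⌊3/1⌋ = 3, remainder 0

[58; 21, 1, 3]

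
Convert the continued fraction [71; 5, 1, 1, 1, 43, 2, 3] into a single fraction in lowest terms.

373321/5245

Start with 3.
2 + 1/(3/1) = 2 + 1/3 = 7/3
43 + 1/(7/3) = 43 + 3/7 = 304/7
1 + 1/(304/7) = 1 + 7/304 = 311/304
1 + 1/(311/304) = 1 + 304/311 = 615/311
1 + 1/(615/311) = 1 + 311/615 = 926/615
5 + 1/(926/615) = 5 + 615/926 = 5245/926
71 + 1/(5245/926) = 71 + 926/5245 = 373321/5245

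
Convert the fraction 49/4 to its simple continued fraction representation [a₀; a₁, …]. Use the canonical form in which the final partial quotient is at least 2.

[12; 4]

⌊49/4⌋ = 12, remainder 1
⌊4/1⌋ = 4, remainder 0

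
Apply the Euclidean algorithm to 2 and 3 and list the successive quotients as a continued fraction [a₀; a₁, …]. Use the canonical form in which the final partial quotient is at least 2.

[0; 1, 2]

2 ÷ 3 → quotient 0, remainder 2
3 ÷ 2 → quotient 1, remainder 1
2 ÷ 1 → quotient 2, remainder 0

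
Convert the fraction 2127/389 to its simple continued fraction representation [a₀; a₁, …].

Repeatedly divide and take the remainder:
⌊2127/389⌋ = 5, remainder 182
⌊389/182⌋ = 2, remainder 25
⌊182/25⌋ = 7, remainder 7
⌊25/7⌋ = 3, remainder 4
⌊7/4⌋ = 1, remainder 3
⌊4/3⌋ = 1, remainder 1
⌊3/1⌋ = 3, remainder 0

[5; 2, 7, 3, 1, 1, 3]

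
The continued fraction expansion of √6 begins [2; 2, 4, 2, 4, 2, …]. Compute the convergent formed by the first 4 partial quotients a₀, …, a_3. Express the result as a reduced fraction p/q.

Start with 2.
4 + 1/(2/1) = 4 + 1/2 = 9/2
2 + 1/(9/2) = 2 + 2/9 = 20/9
2 + 1/(20/9) = 2 + 9/20 = 49/20

49/20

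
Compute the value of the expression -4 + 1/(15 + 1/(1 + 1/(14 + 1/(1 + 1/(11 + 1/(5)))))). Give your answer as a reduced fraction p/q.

-60929/15475

a_0 = -4: -4/1
a_1 = 15: -59/15
a_2 = 1: -63/16
a_3 = 14: -941/239
a_4 = 1: -1004/255
a_5 = 11: -11985/3044
a_6 = 5: -60929/15475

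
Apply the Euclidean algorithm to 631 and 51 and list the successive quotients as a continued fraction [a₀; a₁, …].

[12; 2, 1, 2, 6]

⌊631/51⌋ = 12, remainder 19
⌊51/19⌋ = 2, remainder 13
⌊19/13⌋ = 1, remainder 6
⌊13/6⌋ = 2, remainder 1
⌊6/1⌋ = 6, remainder 0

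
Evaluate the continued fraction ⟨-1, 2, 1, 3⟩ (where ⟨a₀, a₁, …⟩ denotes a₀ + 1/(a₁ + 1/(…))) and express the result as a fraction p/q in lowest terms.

Starting at the tail and folding back:
Start with 3.
1 + 1/(3/1) = 1 + 1/3 = 4/3
2 + 1/(4/3) = 2 + 3/4 = 11/4
-1 + 1/(11/4) = -1 + 4/11 = -7/11

-7/11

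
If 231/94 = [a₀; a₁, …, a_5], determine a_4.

1

Repeatedly divide and take the remainder:
231 = 2·94 + 43, so a_0 = 2
94 = 2·43 + 8, so a_1 = 2
43 = 5·8 + 3, so a_2 = 5
8 = 2·3 + 2, so a_3 = 2
3 = 1·2 + 1, so a_4 = 1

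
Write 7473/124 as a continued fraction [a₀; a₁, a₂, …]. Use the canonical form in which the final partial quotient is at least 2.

Run the Euclidean algorithm, recording each quotient:
7473 = 60·124 + 33, so a_0 = 60
124 = 3·33 + 25, so a_1 = 3
33 = 1·25 + 8, so a_2 = 1
25 = 3·8 + 1, so a_3 = 3
8 = 8·1 + 0, so a_4 = 8

[60; 3, 1, 3, 8]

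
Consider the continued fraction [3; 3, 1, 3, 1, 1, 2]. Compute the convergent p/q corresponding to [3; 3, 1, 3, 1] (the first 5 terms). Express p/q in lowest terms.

62/19

a_0 = 3: 3/1
a_1 = 3: 10/3
a_2 = 1: 13/4
a_3 = 3: 49/15
a_4 = 1: 62/19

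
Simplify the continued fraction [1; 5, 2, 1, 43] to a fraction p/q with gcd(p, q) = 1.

830/699

Start with 43.
1 + 1/(43/1) = 1 + 1/43 = 44/43
2 + 1/(44/43) = 2 + 43/44 = 131/44
5 + 1/(131/44) = 5 + 44/131 = 699/131
1 + 1/(699/131) = 1 + 131/699 = 830/699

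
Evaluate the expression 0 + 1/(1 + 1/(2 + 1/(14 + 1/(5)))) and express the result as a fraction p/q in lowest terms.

147/218

Use the convergent recurrence hₖ = aₖ·hₖ₋₁ + hₖ₋₂ (and likewise for the denominators kₖ):
a_0 = 0: 0/1
a_1 = 1: 1/1
a_2 = 2: 2/3
a_3 = 14: 29/43
a_4 = 5: 147/218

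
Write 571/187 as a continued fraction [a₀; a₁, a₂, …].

571 ÷ 187 → quotient 3, remainder 10
187 ÷ 10 → quotient 18, remainder 7
10 ÷ 7 → quotient 1, remainder 3
7 ÷ 3 → quotient 2, remainder 1
3 ÷ 1 → quotient 3, remainder 0

[3; 18, 1, 2, 3]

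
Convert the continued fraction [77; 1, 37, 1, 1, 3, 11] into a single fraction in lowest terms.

237587/3047

Start with 11.
3 + 1/(11/1) = 3 + 1/11 = 34/11
1 + 1/(34/11) = 1 + 11/34 = 45/34
1 + 1/(45/34) = 1 + 34/45 = 79/45
37 + 1/(79/45) = 37 + 45/79 = 2968/79
1 + 1/(2968/79) = 1 + 79/2968 = 3047/2968
77 + 1/(3047/2968) = 77 + 2968/3047 = 237587/3047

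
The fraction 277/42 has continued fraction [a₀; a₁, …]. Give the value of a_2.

1

Repeatedly divide and take the remainder:
277 = 6·42 + 25, so a_0 = 6
42 = 1·25 + 17, so a_1 = 1
25 = 1·17 + 8, so a_2 = 1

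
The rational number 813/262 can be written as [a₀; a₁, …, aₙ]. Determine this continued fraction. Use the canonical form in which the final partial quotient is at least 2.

813 = 3·262 + 27, so a_0 = 3
262 = 9·27 + 19, so a_1 = 9
27 = 1·19 + 8, so a_2 = 1
19 = 2·8 + 3, so a_3 = 2
8 = 2·3 + 2, so a_4 = 2
3 = 1·2 + 1, so a_5 = 1
2 = 2·1 + 0, so a_6 = 2

[3; 9, 1, 2, 2, 1, 2]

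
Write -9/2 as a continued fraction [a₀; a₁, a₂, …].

[-5; 2]

Run the Euclidean algorithm, recording each quotient:
-9 ÷ 2 → quotient -5, remainder 1
2 ÷ 1 → quotient 2, remainder 0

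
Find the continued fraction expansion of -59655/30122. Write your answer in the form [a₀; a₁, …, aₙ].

[-2; 51, 7, 10, 2, 1, 2]

-59655 ÷ 30122 → quotient -2, remainder 589
30122 ÷ 589 → quotient 51, remainder 83
589 ÷ 83 → quotient 7, remainder 8
83 ÷ 8 → quotient 10, remainder 3
8 ÷ 3 → quotient 2, remainder 2
3 ÷ 2 → quotient 1, remainder 1
2 ÷ 1 → quotient 2, remainder 0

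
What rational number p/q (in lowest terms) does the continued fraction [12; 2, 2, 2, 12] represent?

Start with 12.
2 + 1/(12/1) = 2 + 1/12 = 25/12
2 + 1/(25/12) = 2 + 12/25 = 62/25
2 + 1/(62/25) = 2 + 25/62 = 149/62
12 + 1/(149/62) = 12 + 62/149 = 1850/149

1850/149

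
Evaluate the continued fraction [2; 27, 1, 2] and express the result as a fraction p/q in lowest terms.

Work from the innermost term outward:
Start with 2.
1 + 1/(2/1) = 1 + 1/2 = 3/2
27 + 1/(3/2) = 27 + 2/3 = 83/3
2 + 1/(83/3) = 2 + 3/83 = 169/83

169/83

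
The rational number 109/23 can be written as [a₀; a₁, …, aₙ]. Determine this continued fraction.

⌊109/23⌋ = 4, remainder 17
⌊23/17⌋ = 1, remainder 6
⌊17/6⌋ = 2, remainder 5
⌊6/5⌋ = 1, remainder 1
⌊5/1⌋ = 5, remainder 0

[4; 1, 2, 1, 5]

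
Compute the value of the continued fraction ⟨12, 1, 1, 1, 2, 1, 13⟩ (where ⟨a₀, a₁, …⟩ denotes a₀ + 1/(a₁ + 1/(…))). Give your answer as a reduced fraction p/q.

Build up convergents one term at a time:
a_0 = 12: 12/1
a_1 = 1: 13/1
a_2 = 1: 25/2
a_3 = 1: 38/3
a_4 = 2: 101/8
a_5 = 1: 139/11
a_6 = 13: 1908/151

1908/151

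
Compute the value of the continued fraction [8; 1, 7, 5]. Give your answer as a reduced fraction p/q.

Start with 5.
7 + 1/(5/1) = 7 + 1/5 = 36/5
1 + 1/(36/5) = 1 + 5/36 = 41/36
8 + 1/(41/36) = 8 + 36/41 = 364/41

364/41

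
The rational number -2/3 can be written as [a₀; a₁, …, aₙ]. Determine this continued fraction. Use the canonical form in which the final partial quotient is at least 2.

[-1; 3]

⌊-2/3⌋ = -1, remainder 1
⌊3/1⌋ = 3, remainder 0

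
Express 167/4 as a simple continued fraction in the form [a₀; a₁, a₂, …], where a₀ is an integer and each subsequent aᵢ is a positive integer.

[41; 1, 3]

Repeatedly divide and take the remainder:
167 ÷ 4 → quotient 41, remainder 3
4 ÷ 3 → quotient 1, remainder 1
3 ÷ 1 → quotient 3, remainder 0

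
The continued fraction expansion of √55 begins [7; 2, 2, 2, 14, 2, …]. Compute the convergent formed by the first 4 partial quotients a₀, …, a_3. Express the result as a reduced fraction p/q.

89/12

Work from the innermost term outward:
Start with 2.
2 + 1/(2/1) = 2 + 1/2 = 5/2
2 + 1/(5/2) = 2 + 2/5 = 12/5
7 + 1/(12/5) = 7 + 5/12 = 89/12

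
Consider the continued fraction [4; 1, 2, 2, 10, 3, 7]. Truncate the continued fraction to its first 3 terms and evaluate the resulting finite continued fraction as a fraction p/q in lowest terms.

a_0 = 4: 4/1
a_1 = 1: 5/1
a_2 = 2: 14/3

14/3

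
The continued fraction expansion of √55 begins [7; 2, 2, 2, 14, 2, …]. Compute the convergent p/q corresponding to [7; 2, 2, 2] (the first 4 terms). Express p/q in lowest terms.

Start with 2.
2 + 1/(2/1) = 2 + 1/2 = 5/2
2 + 1/(5/2) = 2 + 2/5 = 12/5
7 + 1/(12/5) = 7 + 5/12 = 89/12

89/12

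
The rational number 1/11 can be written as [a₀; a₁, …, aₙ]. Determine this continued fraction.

⌊1/11⌋ = 0, remainder 1
⌊11/1⌋ = 11, remainder 0

[0; 11]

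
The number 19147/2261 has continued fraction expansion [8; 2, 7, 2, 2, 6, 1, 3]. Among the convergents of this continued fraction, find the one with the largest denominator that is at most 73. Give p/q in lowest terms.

List convergents until the denominator exceeds the bound:
a_0 = 8: 8/1  (≤ bound)
a_1 = 2: 17/2  (≤ bound)
a_2 = 7: 127/15  (≤ bound)
a_3 = 2: 271/32  (≤ bound)
a_4 = 2: 669/79  (> 73, stop)

271/32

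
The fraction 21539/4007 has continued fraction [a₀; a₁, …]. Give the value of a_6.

21539 ÷ 4007 → quotient 5, remainder 1504
4007 ÷ 1504 → quotient 2, remainder 999
1504 ÷ 999 → quotient 1, remainder 505
999 ÷ 505 → quotient 1, remainder 494
505 ÷ 494 → quotient 1, remainder 11
494 ÷ 11 → quotient 44, remainder 10
11 ÷ 10 → quotient 1, remainder 1

1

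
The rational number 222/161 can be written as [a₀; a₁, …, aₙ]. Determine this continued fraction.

[1; 2, 1, 1, 1, 3, 2, 2]

222 = 1·161 + 61, so a_0 = 1
161 = 2·61 + 39, so a_1 = 2
61 = 1·39 + 22, so a_2 = 1
39 = 1·22 + 17, so a_3 = 1
22 = 1·17 + 5, so a_4 = 1
17 = 3·5 + 2, so a_5 = 3
5 = 2·2 + 1, so a_6 = 2
2 = 2·1 + 0, so a_7 = 2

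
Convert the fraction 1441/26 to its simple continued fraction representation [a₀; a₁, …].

Apply division with remainder until the remainder is 0:
1441 ÷ 26 → quotient 55, remainder 11
26 ÷ 11 → quotient 2, remainder 4
11 ÷ 4 → quotient 2, remainder 3
4 ÷ 3 → quotient 1, remainder 1
3 ÷ 1 → quotient 3, remainder 0

[55; 2, 2, 1, 3]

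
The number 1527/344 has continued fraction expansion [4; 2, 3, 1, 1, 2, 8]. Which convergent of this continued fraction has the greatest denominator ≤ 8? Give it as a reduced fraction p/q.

31/7

List convergents until the denominator exceeds the bound:
a_0 = 4: 4/1  (≤ bound)
a_1 = 2: 9/2  (≤ bound)
a_2 = 3: 31/7  (≤ bound)
a_3 = 1: 40/9  (> 8, stop)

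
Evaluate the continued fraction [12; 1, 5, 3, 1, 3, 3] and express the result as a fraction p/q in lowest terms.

Compute successive convergents:
a_0 = 12: 12/1
a_1 = 1: 13/1
a_2 = 5: 77/6
a_3 = 3: 244/19
a_4 = 1: 321/25
a_5 = 3: 1207/94
a_6 = 3: 3942/307

3942/307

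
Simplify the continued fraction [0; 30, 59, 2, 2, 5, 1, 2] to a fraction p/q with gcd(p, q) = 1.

Use the convergent recurrence hₖ = aₖ·hₖ₋₁ + hₖ₋₂ (and likewise for the denominators kₖ):
a_0 = 0: 0/1
a_1 = 30: 1/30
a_2 = 59: 59/1771
a_3 = 2: 119/3572
a_4 = 2: 297/8915
a_5 = 5: 1604/48147
a_6 = 1: 1901/57062
a_7 = 2: 5406/162271

5406/162271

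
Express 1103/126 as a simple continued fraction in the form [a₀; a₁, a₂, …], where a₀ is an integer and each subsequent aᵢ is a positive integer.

[8; 1, 3, 15, 2]

⌊1103/126⌋ = 8, remainder 95
⌊126/95⌋ = 1, remainder 31
⌊95/31⌋ = 3, remainder 2
⌊31/2⌋ = 15, remainder 1
⌊2/1⌋ = 2, remainder 0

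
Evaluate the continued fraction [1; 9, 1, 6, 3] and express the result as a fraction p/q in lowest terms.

Compute successive convergents:
a_0 = 1: 1/1
a_1 = 9: 10/9
a_2 = 1: 11/10
a_3 = 6: 76/69
a_4 = 3: 239/217

239/217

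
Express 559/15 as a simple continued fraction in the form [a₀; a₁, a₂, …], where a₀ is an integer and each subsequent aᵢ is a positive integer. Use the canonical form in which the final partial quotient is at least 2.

559 ÷ 15 → quotient 37, remainder 4
15 ÷ 4 → quotient 3, remainder 3
4 ÷ 3 → quotient 1, remainder 1
3 ÷ 1 → quotient 3, remainder 0

[37; 3, 1, 3]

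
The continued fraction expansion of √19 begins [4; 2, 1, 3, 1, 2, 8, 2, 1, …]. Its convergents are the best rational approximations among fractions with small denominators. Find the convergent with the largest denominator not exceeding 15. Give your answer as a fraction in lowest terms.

a_0 = 4: 4/1  (≤ bound)
a_1 = 2: 9/2  (≤ bound)
a_2 = 1: 13/3  (≤ bound)
a_3 = 3: 48/11  (≤ bound)
a_4 = 1: 61/14  (≤ bound)
a_5 = 2: 170/39  (> 15, stop)

61/14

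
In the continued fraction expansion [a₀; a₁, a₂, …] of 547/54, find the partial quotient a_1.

Repeatedly divide and take the remainder:
⌊547/54⌋ = 10, remainder 7
⌊54/7⌋ = 7, remainder 5

7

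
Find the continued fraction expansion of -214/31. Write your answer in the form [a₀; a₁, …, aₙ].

Repeatedly divide and take the remainder:
⌊-214/31⌋ = -7, remainder 3
⌊31/3⌋ = 10, remainder 1
⌊3/1⌋ = 3, remainder 0

[-7; 10, 3]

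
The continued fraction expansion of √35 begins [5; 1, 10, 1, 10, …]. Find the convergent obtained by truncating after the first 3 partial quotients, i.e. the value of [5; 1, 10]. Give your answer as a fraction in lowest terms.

a_0 = 5: 5/1
a_1 = 1: 6/1
a_2 = 10: 65/11

65/11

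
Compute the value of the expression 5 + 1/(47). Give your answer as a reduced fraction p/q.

236/47

Work from the innermost term outward:
Start with 47.
5 + 1/(47/1) = 5 + 1/47 = 236/47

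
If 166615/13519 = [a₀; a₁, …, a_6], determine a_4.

1

Repeatedly divide and take the remainder:
⌊166615/13519⌋ = 12, remainder 4387
⌊13519/4387⌋ = 3, remainder 358
⌊4387/358⌋ = 12, remainder 91
⌊358/91⌋ = 3, remainder 85
⌊91/85⌋ = 1, remainder 6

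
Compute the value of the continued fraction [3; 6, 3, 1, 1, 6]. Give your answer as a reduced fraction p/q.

Work from the innermost term outward:
Start with 6.
1 + 1/(6/1) = 1 + 1/6 = 7/6
1 + 1/(7/6) = 1 + 6/7 = 13/7
3 + 1/(13/7) = 3 + 7/13 = 46/13
6 + 1/(46/13) = 6 + 13/46 = 289/46
3 + 1/(289/46) = 3 + 46/289 = 913/289

913/289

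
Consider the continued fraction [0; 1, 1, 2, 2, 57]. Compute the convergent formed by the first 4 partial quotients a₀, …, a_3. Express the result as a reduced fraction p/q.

Start with 2.
1 + 1/(2/1) = 1 + 1/2 = 3/2
1 + 1/(3/2) = 1 + 2/3 = 5/3
0 + 1/(5/3) = 0 + 3/5 = 3/5

3/5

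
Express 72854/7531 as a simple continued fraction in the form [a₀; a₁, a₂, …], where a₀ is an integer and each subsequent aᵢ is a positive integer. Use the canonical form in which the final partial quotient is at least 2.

[9; 1, 2, 15, 14, 1, 4, 2]

72854 = 9·7531 + 5075, so a_0 = 9
7531 = 1·5075 + 2456, so a_1 = 1
5075 = 2·2456 + 163, so a_2 = 2
2456 = 15·163 + 11, so a_3 = 15
163 = 14·11 + 9, so a_4 = 14
11 = 1·9 + 2, so a_5 = 1
9 = 4·2 + 1, so a_6 = 4
2 = 2·1 + 0, so a_7 = 2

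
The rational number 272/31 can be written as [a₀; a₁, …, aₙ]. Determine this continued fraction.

272 ÷ 31 → quotient 8, remainder 24
31 ÷ 24 → quotient 1, remainder 7
24 ÷ 7 → quotient 3, remainder 3
7 ÷ 3 → quotient 2, remainder 1
3 ÷ 1 → quotient 3, remainder 0

[8; 1, 3, 2, 3]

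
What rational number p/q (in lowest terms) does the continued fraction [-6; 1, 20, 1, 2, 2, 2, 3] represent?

-6353/1259

a_0 = -6: -6/1
a_1 = 1: -5/1
a_2 = 20: -106/21
a_3 = 1: -111/22
a_4 = 2: -328/65
a_5 = 2: -767/152
a_6 = 2: -1862/369
a_7 = 3: -6353/1259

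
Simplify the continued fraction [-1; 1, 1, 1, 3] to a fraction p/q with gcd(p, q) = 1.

Compute successive convergents:
a_0 = -1: -1/1
a_1 = 1: 0/1
a_2 = 1: -1/2
a_3 = 1: -1/3
a_4 = 3: -4/11

-4/11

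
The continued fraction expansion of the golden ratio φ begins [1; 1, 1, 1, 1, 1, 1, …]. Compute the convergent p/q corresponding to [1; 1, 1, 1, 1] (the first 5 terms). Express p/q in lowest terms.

a_0 = 1: 1/1
a_1 = 1: 2/1
a_2 = 1: 3/2
a_3 = 1: 5/3
a_4 = 1: 8/5

8/5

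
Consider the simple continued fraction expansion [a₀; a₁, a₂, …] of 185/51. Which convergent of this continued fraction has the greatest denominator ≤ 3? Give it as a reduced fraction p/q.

a_0 = 3: 3/1  (≤ bound)
a_1 = 1: 4/1  (≤ bound)
a_2 = 1: 7/2  (≤ bound)
a_3 = 1: 11/3  (≤ bound)
a_4 = 2: 29/8  (> 3, stop)

11/3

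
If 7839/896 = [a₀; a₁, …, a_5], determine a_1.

1

7839 ÷ 896 → quotient 8, remainder 671
896 ÷ 671 → quotient 1, remainder 225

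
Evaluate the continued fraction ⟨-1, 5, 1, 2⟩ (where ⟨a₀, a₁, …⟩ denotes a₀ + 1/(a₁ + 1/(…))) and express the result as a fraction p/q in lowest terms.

-14/17

a_0 = -1: -1/1
a_1 = 5: -4/5
a_2 = 1: -5/6
a_3 = 2: -14/17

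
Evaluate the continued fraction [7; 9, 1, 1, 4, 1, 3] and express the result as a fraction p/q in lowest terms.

2849/401

Start with 3.
1 + 1/(3/1) = 1 + 1/3 = 4/3
4 + 1/(4/3) = 4 + 3/4 = 19/4
1 + 1/(19/4) = 1 + 4/19 = 23/19
1 + 1/(23/19) = 1 + 19/23 = 42/23
9 + 1/(42/23) = 9 + 23/42 = 401/42
7 + 1/(401/42) = 7 + 42/401 = 2849/401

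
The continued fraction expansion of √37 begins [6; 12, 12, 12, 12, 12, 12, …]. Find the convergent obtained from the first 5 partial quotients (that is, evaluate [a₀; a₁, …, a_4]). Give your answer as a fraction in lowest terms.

Start with 12.
12 + 1/(12/1) = 12 + 1/12 = 145/12
12 + 1/(145/12) = 12 + 12/145 = 1752/145
12 + 1/(1752/145) = 12 + 145/1752 = 21169/1752
6 + 1/(21169/1752) = 6 + 1752/21169 = 128766/21169

128766/21169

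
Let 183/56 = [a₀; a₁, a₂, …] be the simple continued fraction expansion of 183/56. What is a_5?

3

Run the Euclidean algorithm, recording each quotient:
⌊183/56⌋ = 3, remainder 15
⌊56/15⌋ = 3, remainder 11
⌊15/11⌋ = 1, remainder 4
⌊11/4⌋ = 2, remainder 3
⌊4/3⌋ = 1, remainder 1
⌊3/1⌋ = 3, remainder 0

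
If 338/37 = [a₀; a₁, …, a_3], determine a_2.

2

338 ÷ 37 → quotient 9, remainder 5
37 ÷ 5 → quotient 7, remainder 2
5 ÷ 2 → quotient 2, remainder 1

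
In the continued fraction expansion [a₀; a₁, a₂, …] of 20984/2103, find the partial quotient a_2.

20984 = 9·2103 + 2057, so a_0 = 9
2103 = 1·2057 + 46, so a_1 = 1
2057 = 44·46 + 33, so a_2 = 44

44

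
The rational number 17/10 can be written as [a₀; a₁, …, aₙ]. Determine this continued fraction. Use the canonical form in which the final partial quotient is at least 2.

[1; 1, 2, 3]

17 ÷ 10 → quotient 1, remainder 7
10 ÷ 7 → quotient 1, remainder 3
7 ÷ 3 → quotient 2, remainder 1
3 ÷ 1 → quotient 3, remainder 0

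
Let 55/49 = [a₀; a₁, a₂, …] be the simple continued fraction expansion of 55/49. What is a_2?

6

Run the Euclidean algorithm, recording each quotient:
55 = 1·49 + 6, so a_0 = 1
49 = 8·6 + 1, so a_1 = 8
6 = 6·1 + 0, so a_2 = 6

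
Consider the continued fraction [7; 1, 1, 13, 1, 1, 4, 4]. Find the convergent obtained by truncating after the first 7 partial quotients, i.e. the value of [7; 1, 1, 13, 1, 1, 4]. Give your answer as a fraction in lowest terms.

1902/253

a_0 = 7: 7/1
a_1 = 1: 8/1
a_2 = 1: 15/2
a_3 = 13: 203/27
a_4 = 1: 218/29
a_5 = 1: 421/56
a_6 = 4: 1902/253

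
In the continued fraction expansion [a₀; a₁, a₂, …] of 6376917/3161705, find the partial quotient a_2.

11

6376917 ÷ 3161705 → quotient 2, remainder 53507
3161705 ÷ 53507 → quotient 59, remainder 4792
53507 ÷ 4792 → quotient 11, remainder 795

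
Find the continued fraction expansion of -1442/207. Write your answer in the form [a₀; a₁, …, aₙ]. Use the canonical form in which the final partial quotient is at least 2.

⌊-1442/207⌋ = -7, remainder 7
⌊207/7⌋ = 29, remainder 4
⌊7/4⌋ = 1, remainder 3
⌊4/3⌋ = 1, remainder 1
⌊3/1⌋ = 3, remainder 0

[-7; 29, 1, 1, 3]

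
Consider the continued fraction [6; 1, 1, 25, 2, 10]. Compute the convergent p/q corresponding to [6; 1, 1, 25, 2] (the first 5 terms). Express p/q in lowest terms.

Start with 2.
25 + 1/(2/1) = 25 + 1/2 = 51/2
1 + 1/(51/2) = 1 + 2/51 = 53/51
1 + 1/(53/51) = 1 + 51/53 = 104/53
6 + 1/(104/53) = 6 + 53/104 = 677/104

677/104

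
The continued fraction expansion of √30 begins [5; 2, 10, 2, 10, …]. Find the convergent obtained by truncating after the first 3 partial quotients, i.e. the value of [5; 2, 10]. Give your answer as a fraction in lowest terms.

115/21

Start with 10.
2 + 1/(10/1) = 2 + 1/10 = 21/10
5 + 1/(21/10) = 5 + 10/21 = 115/21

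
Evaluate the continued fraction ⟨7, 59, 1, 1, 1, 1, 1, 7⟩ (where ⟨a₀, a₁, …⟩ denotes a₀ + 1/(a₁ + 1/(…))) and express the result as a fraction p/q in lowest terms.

25520/3637

Use the convergent recurrence hₖ = aₖ·hₖ₋₁ + hₖ₋₂ (and likewise for the denominators kₖ):
a_0 = 7: 7/1
a_1 = 59: 414/59
a_2 = 1: 421/60
a_3 = 1: 835/119
a_4 = 1: 1256/179
a_5 = 1: 2091/298
a_6 = 1: 3347/477
a_7 = 7: 25520/3637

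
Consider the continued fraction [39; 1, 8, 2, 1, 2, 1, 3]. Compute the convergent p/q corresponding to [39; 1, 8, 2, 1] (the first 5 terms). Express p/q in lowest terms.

Work from the innermost term outward:
Start with 1.
2 + 1/(1/1) = 2 + 1/1 = 3/1
8 + 1/(3/1) = 8 + 1/3 = 25/3
1 + 1/(25/3) = 1 + 3/25 = 28/25
39 + 1/(28/25) = 39 + 25/28 = 1117/28

1117/28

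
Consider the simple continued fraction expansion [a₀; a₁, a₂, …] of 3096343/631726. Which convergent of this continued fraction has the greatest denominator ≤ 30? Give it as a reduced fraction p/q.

49/10

List convergents until the denominator exceeds the bound:
a_0 = 4: 4/1  (≤ bound)
a_1 = 1: 5/1  (≤ bound)
a_2 = 9: 49/10  (≤ bound)
a_3 = 7: 348/71  (> 30, stop)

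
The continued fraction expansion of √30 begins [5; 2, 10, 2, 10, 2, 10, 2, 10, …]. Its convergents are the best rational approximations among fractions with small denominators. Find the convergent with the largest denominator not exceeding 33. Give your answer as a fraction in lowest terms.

a_0 = 5: 5/1  (≤ bound)
a_1 = 2: 11/2  (≤ bound)
a_2 = 10: 115/21  (≤ bound)
a_3 = 2: 241/44  (> 33, stop)

115/21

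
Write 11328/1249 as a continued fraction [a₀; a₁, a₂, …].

Apply division with remainder until the remainder is 0:
⌊11328/1249⌋ = 9, remainder 87
⌊1249/87⌋ = 14, remainder 31
⌊87/31⌋ = 2, remainder 25
⌊31/25⌋ = 1, remainder 6
⌊25/6⌋ = 4, remainder 1
⌊6/1⌋ = 6, remainder 0

[9; 14, 2, 1, 4, 6]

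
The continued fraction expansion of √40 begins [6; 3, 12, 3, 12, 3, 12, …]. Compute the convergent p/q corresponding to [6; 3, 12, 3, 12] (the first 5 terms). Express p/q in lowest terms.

8886/1405

Start with 12.
3 + 1/(12/1) = 3 + 1/12 = 37/12
12 + 1/(37/12) = 12 + 12/37 = 456/37
3 + 1/(456/37) = 3 + 37/456 = 1405/456
6 + 1/(1405/456) = 6 + 456/1405 = 8886/1405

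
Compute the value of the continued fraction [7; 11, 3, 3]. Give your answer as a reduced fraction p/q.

Start with 3.
3 + 1/(3/1) = 3 + 1/3 = 10/3
11 + 1/(10/3) = 11 + 3/10 = 113/10
7 + 1/(113/10) = 7 + 10/113 = 801/113

801/113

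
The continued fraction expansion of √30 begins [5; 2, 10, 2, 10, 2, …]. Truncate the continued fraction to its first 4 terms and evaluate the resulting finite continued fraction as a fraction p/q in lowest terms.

Compute successive convergents:
a_0 = 5: 5/1
a_1 = 2: 11/2
a_2 = 10: 115/21
a_3 = 2: 241/44

241/44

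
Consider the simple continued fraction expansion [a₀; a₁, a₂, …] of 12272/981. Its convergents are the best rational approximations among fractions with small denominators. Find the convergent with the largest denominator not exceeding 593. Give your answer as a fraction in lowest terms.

1939/155

List convergents until the denominator exceeds the bound:
a_0 = 12: 12/1  (≤ bound)
a_1 = 1: 13/1  (≤ bound)
a_2 = 1: 25/2  (≤ bound)
a_3 = 25: 638/51  (≤ bound)
a_4 = 3: 1939/155  (≤ bound)
a_5 = 6: 12272/981  (> 593, stop)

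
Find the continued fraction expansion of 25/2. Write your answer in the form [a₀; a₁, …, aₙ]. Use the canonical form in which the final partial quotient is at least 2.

[12; 2]

Repeatedly divide and take the remainder:
25 = 12·2 + 1, so a_0 = 12
2 = 2·1 + 0, so a_1 = 2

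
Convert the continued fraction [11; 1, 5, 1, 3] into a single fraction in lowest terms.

Start with 3.
1 + 1/(3/1) = 1 + 1/3 = 4/3
5 + 1/(4/3) = 5 + 3/4 = 23/4
1 + 1/(23/4) = 1 + 4/23 = 27/23
11 + 1/(27/23) = 11 + 23/27 = 320/27

320/27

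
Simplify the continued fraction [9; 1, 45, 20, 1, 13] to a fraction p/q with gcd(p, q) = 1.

Use the convergent recurrence hₖ = aₖ·hₖ₋₁ + hₖ₋₂ (and likewise for the denominators kₖ):
a_0 = 9: 9/1
a_1 = 1: 10/1
a_2 = 45: 459/46
a_3 = 20: 9190/921
a_4 = 1: 9649/967
a_5 = 13: 134627/13492

134627/13492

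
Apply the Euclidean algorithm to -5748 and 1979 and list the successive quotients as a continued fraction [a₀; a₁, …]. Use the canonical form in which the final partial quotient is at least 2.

[-3; 10, 2, 8, 11]

Repeatedly divide and take the remainder:
-5748 ÷ 1979 → quotient -3, remainder 189
1979 ÷ 189 → quotient 10, remainder 89
189 ÷ 89 → quotient 2, remainder 11
89 ÷ 11 → quotient 8, remainder 1
11 ÷ 1 → quotient 11, remainder 0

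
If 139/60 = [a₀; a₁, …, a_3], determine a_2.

6

⌊139/60⌋ = 2, remainder 19
⌊60/19⌋ = 3, remainder 3
⌊19/3⌋ = 6, remainder 1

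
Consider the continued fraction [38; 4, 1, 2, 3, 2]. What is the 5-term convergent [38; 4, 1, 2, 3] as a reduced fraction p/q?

Starting at the tail and folding back:
Start with 3.
2 + 1/(3/1) = 2 + 1/3 = 7/3
1 + 1/(7/3) = 1 + 3/7 = 10/7
4 + 1/(10/7) = 4 + 7/10 = 47/10
38 + 1/(47/10) = 38 + 10/47 = 1796/47

1796/47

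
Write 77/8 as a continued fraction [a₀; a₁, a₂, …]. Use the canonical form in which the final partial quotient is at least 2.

⌊77/8⌋ = 9, remainder 5
⌊8/5⌋ = 1, remainder 3
⌊5/3⌋ = 1, remainder 2
⌊3/2⌋ = 1, remainder 1
⌊2/1⌋ = 2, remainder 0

[9; 1, 1, 1, 2]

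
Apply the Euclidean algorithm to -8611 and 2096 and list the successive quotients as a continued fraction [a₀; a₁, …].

[-5; 1, 8, 4, 3, 1, 1, 7]

Apply division with remainder until the remainder is 0:
⌊-8611/2096⌋ = -5, remainder 1869
⌊2096/1869⌋ = 1, remainder 227
⌊1869/227⌋ = 8, remainder 53
⌊227/53⌋ = 4, remainder 15
⌊53/15⌋ = 3, remainder 8
⌊15/8⌋ = 1, remainder 7
⌊8/7⌋ = 1, remainder 1
⌊7/1⌋ = 7, remainder 0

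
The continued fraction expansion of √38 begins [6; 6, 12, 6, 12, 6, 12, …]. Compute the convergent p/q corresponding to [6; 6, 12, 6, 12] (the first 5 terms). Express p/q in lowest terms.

33294/5401

Compute successive convergents:
a_0 = 6: 6/1
a_1 = 6: 37/6
a_2 = 12: 450/73
a_3 = 6: 2737/444
a_4 = 12: 33294/5401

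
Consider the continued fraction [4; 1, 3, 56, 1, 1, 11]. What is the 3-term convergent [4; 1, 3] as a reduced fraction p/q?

19/4

Build up convergents one term at a time:
a_0 = 4: 4/1
a_1 = 1: 5/1
a_2 = 3: 19/4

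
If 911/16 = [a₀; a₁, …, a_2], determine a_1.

911 ÷ 16 → quotient 56, remainder 15
16 ÷ 15 → quotient 1, remainder 1

1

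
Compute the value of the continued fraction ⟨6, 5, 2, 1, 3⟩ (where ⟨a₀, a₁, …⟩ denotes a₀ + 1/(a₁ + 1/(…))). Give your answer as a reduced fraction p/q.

365/59

a_0 = 6: 6/1
a_1 = 5: 31/5
a_2 = 2: 68/11
a_3 = 1: 99/16
a_4 = 3: 365/59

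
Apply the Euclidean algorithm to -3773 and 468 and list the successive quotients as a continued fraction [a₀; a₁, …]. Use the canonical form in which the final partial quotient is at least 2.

-3773 = -9·468 + 439, so a_0 = -9
468 = 1·439 + 29, so a_1 = 1
439 = 15·29 + 4, so a_2 = 15
29 = 7·4 + 1, so a_3 = 7
4 = 4·1 + 0, so a_4 = 4

[-9; 1, 15, 7, 4]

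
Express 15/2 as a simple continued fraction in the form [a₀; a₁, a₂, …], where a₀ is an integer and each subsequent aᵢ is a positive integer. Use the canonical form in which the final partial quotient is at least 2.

Apply division with remainder until the remainder is 0:
15 = 7·2 + 1, so a_0 = 7
2 = 2·1 + 0, so a_1 = 2

[7; 2]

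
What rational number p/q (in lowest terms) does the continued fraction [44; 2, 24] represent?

Start with 24.
2 + 1/(24/1) = 2 + 1/24 = 49/24
44 + 1/(49/24) = 44 + 24/49 = 2180/49

2180/49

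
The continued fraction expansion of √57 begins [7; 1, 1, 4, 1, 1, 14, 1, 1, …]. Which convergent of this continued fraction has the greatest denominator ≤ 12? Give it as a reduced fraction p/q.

a_0 = 7: 7/1  (≤ bound)
a_1 = 1: 8/1  (≤ bound)
a_2 = 1: 15/2  (≤ bound)
a_3 = 4: 68/9  (≤ bound)
a_4 = 1: 83/11  (≤ bound)
a_5 = 1: 151/20  (> 12, stop)

83/11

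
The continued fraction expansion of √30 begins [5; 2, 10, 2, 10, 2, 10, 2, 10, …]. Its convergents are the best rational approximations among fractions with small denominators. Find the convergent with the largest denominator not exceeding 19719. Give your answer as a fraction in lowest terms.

List convergents until the denominator exceeds the bound:
a_0 = 5: 5/1  (≤ bound)
a_1 = 2: 11/2  (≤ bound)
a_2 = 10: 115/21  (≤ bound)
a_3 = 2: 241/44  (≤ bound)
a_4 = 10: 2525/461  (≤ bound)
a_5 = 2: 5291/966  (≤ bound)
a_6 = 10: 55435/10121  (≤ bound)
a_7 = 2: 116161/21208  (> 19719, stop)

55435/10121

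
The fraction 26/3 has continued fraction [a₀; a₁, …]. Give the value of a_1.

⌊26/3⌋ = 8, remainder 2
⌊3/2⌋ = 1, remainder 1

1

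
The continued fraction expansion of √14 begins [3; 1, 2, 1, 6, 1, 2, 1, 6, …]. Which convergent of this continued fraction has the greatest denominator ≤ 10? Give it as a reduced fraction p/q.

a_0 = 3: 3/1  (≤ bound)
a_1 = 1: 4/1  (≤ bound)
a_2 = 2: 11/3  (≤ bound)
a_3 = 1: 15/4  (≤ bound)
a_4 = 6: 101/27  (> 10, stop)

15/4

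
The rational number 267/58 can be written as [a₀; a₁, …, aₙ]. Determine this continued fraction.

⌊267/58⌋ = 4, remainder 35
⌊58/35⌋ = 1, remainder 23
⌊35/23⌋ = 1, remainder 12
⌊23/12⌋ = 1, remainder 11
⌊12/11⌋ = 1, remainder 1
⌊11/1⌋ = 11, remainder 0

[4; 1, 1, 1, 1, 11]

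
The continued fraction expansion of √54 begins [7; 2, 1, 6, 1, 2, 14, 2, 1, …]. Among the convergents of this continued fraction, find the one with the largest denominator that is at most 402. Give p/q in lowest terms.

a_0 = 7: 7/1  (≤ bound)
a_1 = 2: 15/2  (≤ bound)
a_2 = 1: 22/3  (≤ bound)
a_3 = 6: 147/20  (≤ bound)
a_4 = 1: 169/23  (≤ bound)
a_5 = 2: 485/66  (≤ bound)
a_6 = 14: 6959/947  (> 402, stop)

485/66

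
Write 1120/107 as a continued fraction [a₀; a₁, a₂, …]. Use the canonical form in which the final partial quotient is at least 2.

⌊1120/107⌋ = 10, remainder 50
⌊107/50⌋ = 2, remainder 7
⌊50/7⌋ = 7, remainder 1
⌊7/1⌋ = 7, remainder 0

[10; 2, 7, 7]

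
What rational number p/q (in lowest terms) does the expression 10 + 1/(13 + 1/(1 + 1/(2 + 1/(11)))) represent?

4684/465

Start with 11.
2 + 1/(11/1) = 2 + 1/11 = 23/11
1 + 1/(23/11) = 1 + 11/23 = 34/23
13 + 1/(34/23) = 13 + 23/34 = 465/34
10 + 1/(465/34) = 10 + 34/465 = 4684/465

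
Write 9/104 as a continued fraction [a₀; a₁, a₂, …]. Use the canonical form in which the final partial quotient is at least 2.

⌊9/104⌋ = 0, remainder 9
⌊104/9⌋ = 11, remainder 5
⌊9/5⌋ = 1, remainder 4
⌊5/4⌋ = 1, remainder 1
⌊4/1⌋ = 4, remainder 0

[0; 11, 1, 1, 4]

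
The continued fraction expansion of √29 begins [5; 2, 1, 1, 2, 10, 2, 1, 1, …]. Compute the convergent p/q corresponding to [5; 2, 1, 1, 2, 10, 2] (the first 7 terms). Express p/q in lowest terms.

1524/283

Start with 2.
10 + 1/(2/1) = 10 + 1/2 = 21/2
2 + 1/(21/2) = 2 + 2/21 = 44/21
1 + 1/(44/21) = 1 + 21/44 = 65/44
1 + 1/(65/44) = 1 + 44/65 = 109/65
2 + 1/(109/65) = 2 + 65/109 = 283/109
5 + 1/(283/109) = 5 + 109/283 = 1524/283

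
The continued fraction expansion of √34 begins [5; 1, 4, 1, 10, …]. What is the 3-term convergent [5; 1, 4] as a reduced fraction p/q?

Start with 4.
1 + 1/(4/1) = 1 + 1/4 = 5/4
5 + 1/(5/4) = 5 + 4/5 = 29/5

29/5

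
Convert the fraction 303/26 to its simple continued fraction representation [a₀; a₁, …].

[11; 1, 1, 1, 8]

Run the Euclidean algorithm, recording each quotient:
303 ÷ 26 → quotient 11, remainder 17
26 ÷ 17 → quotient 1, remainder 9
17 ÷ 9 → quotient 1, remainder 8
9 ÷ 8 → quotient 1, remainder 1
8 ÷ 1 → quotient 8, remainder 0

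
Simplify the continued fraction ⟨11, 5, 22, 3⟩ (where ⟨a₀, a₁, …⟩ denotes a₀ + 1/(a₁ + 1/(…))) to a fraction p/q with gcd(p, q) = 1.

3785/338

Use the convergent recurrence hₖ = aₖ·hₖ₋₁ + hₖ₋₂ (and likewise for the denominators kₖ):
a_0 = 11: 11/1
a_1 = 5: 56/5
a_2 = 22: 1243/111
a_3 = 3: 3785/338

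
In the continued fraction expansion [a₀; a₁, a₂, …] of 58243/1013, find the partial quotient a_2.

55

58243 = 57·1013 + 502, so a_0 = 57
1013 = 2·502 + 9, so a_1 = 2
502 = 55·9 + 7, so a_2 = 55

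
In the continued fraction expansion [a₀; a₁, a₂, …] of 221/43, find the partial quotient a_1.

Apply division with remainder until the remainder is 0:
221 ÷ 43 → quotient 5, remainder 6
43 ÷ 6 → quotient 7, remainder 1

7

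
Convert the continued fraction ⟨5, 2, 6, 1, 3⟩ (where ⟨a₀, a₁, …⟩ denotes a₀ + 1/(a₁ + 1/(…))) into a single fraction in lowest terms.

317/58

Start with 3.
1 + 1/(3/1) = 1 + 1/3 = 4/3
6 + 1/(4/3) = 6 + 3/4 = 27/4
2 + 1/(27/4) = 2 + 4/27 = 58/27
5 + 1/(58/27) = 5 + 27/58 = 317/58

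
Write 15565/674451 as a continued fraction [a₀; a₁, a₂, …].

[0; 43, 3, 53, 6, 2, 7]

Run the Euclidean algorithm, recording each quotient:
15565 = 0·674451 + 15565, so a_0 = 0
674451 = 43·15565 + 5156, so a_1 = 43
15565 = 3·5156 + 97, so a_2 = 3
5156 = 53·97 + 15, so a_3 = 53
97 = 6·15 + 7, so a_4 = 6
15 = 2·7 + 1, so a_5 = 2
7 = 7·1 + 0, so a_6 = 7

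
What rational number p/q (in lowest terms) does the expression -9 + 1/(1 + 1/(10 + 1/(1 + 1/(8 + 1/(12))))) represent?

-10477/1296

a_0 = -9: -9/1
a_1 = 1: -8/1
a_2 = 10: -89/11
a_3 = 1: -97/12
a_4 = 8: -865/107
a_5 = 12: -10477/1296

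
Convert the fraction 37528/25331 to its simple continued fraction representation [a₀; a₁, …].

[1; 2, 13, 58, 1, 1, 3, 2]

Repeatedly divide and take the remainder:
37528 = 1·25331 + 12197, so a_0 = 1
25331 = 2·12197 + 937, so a_1 = 2
12197 = 13·937 + 16, so a_2 = 13
937 = 58·16 + 9, so a_3 = 58
16 = 1·9 + 7, so a_4 = 1
9 = 1·7 + 2, so a_5 = 1
7 = 3·2 + 1, so a_6 = 3
2 = 2·1 + 0, so a_7 = 2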